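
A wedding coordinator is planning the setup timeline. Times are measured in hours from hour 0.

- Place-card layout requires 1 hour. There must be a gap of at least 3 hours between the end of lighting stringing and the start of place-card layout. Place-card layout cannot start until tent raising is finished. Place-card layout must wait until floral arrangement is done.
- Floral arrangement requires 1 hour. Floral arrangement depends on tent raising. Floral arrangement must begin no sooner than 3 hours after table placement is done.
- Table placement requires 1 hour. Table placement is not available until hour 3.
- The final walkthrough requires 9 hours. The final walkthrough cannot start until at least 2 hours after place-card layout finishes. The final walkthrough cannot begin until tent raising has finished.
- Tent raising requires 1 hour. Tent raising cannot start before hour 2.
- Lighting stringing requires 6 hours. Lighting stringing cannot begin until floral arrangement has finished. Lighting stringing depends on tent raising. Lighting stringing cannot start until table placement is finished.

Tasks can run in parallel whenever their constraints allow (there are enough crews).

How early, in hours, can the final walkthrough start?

20

Table placement waits on its own release at hour 3, so it starts at hour 3 and finishes at 3 + 1 = hour 4.
After its own release at hour 2, tent raising can start at hour 2 and finishes at hour 3.
Floral arrangement needs all of tent raising (finishes hour 3); table placement (finishes hour 4, plus 3-hour gap → hour 7). That puts its earliest start at hour 7; it finishes at 7 + 1 = hour 8.
Lighting stringing cannot start until floral arrangement (finishes hour 8); tent raising (finishes hour 3); table placement (finishes hour 4). The controlling bound is hour 8, so lighting stringing finishes at 8 + 6 = hour 14.
For place-card layout: lighting stringing (finishes hour 14, plus 3-hour gap → hour 17); tent raising (finishes hour 3); floral arrangement (finishes hour 8). Taking the maximum gives a start of hour 17, and it finishes at 17 + 1 = hour 18.
The final walkthrough waits on place-card layout (finishes hour 18, plus 2-hour gap → hour 20); tent raising (finishes hour 3). The latest of these is hour 20, which is the earliest the final walkthrough can start.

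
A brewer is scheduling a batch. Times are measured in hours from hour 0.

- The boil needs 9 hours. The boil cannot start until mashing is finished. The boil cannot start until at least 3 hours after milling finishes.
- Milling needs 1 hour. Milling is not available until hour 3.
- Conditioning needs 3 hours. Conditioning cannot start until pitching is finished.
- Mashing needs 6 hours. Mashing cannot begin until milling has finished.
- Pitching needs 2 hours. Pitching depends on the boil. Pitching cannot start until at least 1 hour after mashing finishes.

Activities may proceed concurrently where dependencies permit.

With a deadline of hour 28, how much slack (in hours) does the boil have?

Milling waits on its own release at hour 3, so it starts at hour 3 and finishes at 3 + 1 = hour 4.
After milling (finishes hour 4), mashing can start at hour 4 and finishes at hour 10.
The boil cannot start until mashing (finishes hour 10); milling (finishes hour 4, plus 3-hour gap → hour 7). The controlling bound is hour 10, so the boil finishes at 10 + 9 = hour 19.

Working backward from the deadline:
Nothing follows conditioning; the deadline of hour 28 is its only limit. It must start by 28 − 3 = hour 25.
Pitching has to be done before conditioning (must start by hour 25). That means finishing by hour 25, i.e. starting by 25 − 2 = hour 23.
Since pitching (must start by hour 23) depends on it, the boil must finish by hour 23. Backing off its 9-hour duration gives a latest start of hour 14.
So the boil can start as early as hour 10 and as late as hour 14, giving 14 − 10 = 4 hours of slack.

4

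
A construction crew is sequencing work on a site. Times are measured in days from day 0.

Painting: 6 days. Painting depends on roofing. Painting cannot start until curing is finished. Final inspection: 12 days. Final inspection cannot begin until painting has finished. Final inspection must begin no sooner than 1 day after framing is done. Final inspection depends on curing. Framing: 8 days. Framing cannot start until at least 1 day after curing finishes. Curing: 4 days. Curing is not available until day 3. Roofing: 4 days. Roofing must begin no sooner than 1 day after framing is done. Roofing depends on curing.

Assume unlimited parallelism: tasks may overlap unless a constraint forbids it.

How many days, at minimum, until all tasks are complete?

39

Curing waits on its own release at day 3, so it starts at day 3 and finishes at 3 + 4 = day 7.
Framing waits on curing (finishes day 7, plus 1-day gap → day 8), so it starts at day 8 and finishes at 8 + 8 = day 16.
Roofing has to wait for framing (finishes day 16, plus 1-day gap → day 17); curing (finishes day 7). The latest of these is day 17, so roofing runs day 17 to 17 + 4 = day 21.
For painting: roofing (finishes day 21); curing (finishes day 7). Taking the maximum gives a start of day 21, and it finishes at 21 + 6 = day 27.
Final inspection needs all of painting (finishes day 27); framing (finishes day 16, plus 1-day gap → day 17); curing (finishes day 7). That puts its earliest start at day 27; it finishes at 27 + 12 = day 39.
All tasks are finished once the last one completes. Finish times: Curing at 7, Framing at 16, Roofing at 21, Painting at 27, Final inspection at 39. The latest is day 39.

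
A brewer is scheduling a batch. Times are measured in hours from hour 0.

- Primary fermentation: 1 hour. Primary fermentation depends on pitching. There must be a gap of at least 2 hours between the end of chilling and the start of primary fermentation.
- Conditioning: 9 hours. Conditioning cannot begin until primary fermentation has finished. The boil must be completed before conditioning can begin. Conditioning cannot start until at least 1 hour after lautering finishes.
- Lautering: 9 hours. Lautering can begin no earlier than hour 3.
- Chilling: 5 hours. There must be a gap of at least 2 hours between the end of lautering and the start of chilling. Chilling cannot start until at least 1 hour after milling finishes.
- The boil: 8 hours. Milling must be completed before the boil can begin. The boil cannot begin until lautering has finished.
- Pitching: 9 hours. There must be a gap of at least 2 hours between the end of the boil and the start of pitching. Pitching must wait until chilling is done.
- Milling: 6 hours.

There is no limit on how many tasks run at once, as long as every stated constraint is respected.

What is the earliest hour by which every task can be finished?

41

Lautering cannot begin until its own release at hour 3. It runs from hour 3 to 3 + 9 = hour 12.
Milling has no prerequisites, so it starts at hour 0 and finishes at hour 6.
Chilling has to wait for lautering (finishes hour 12, plus 2-hour gap → hour 14); milling (finishes hour 6, plus 1-hour gap → hour 7). The latest of these is hour 14, so chilling runs hour 14 to 14 + 5 = hour 19.
The boil needs all of milling (finishes hour 6); lautering (finishes hour 12). That puts its earliest start at hour 12; it finishes at 12 + 8 = hour 20.
Pitching needs all of the boil (finishes hour 20, plus 2-hour gap → hour 22); chilling (finishes hour 19). That puts its earliest start at hour 22; it finishes at 22 + 9 = hour 31.
For primary fermentation: pitching (finishes hour 31); chilling (finishes hour 19, plus 2-hour gap → hour 21). Taking the maximum gives a start of hour 31, and it finishes at 31 + 1 = hour 32.
Conditioning needs all of primary fermentation (finishes hour 32); the boil (finishes hour 20); lautering (finishes hour 12, plus 1-hour gap → hour 13). That puts its earliest start at hour 32; it finishes at 32 + 9 = hour 41.
All tasks are finished once the last one completes. Finish times: Milling at 6, Lautering at 12, The boil at 20, Chilling at 19, Pitching at 31, Primary fermentation at 32, Conditioning at 41. The latest is hour 41.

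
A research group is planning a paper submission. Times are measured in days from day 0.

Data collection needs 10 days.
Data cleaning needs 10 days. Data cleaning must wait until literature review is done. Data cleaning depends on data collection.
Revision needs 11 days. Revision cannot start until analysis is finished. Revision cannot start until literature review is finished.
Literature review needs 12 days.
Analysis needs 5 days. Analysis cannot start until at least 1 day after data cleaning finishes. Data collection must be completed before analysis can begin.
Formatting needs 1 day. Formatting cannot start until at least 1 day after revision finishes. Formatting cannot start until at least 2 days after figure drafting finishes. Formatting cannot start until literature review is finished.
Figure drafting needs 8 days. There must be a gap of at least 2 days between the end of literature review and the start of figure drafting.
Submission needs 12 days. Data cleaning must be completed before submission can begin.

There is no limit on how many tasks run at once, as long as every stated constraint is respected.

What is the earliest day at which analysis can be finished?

28

Data collection can start immediately at day 0; it finishes at day 10.
Literature review has no prerequisites, so it starts at day 0 and finishes at day 12.
Data cleaning cannot start until literature review (finishes day 12); data collection (finishes day 10). The controlling bound is day 12, so data cleaning finishes at 12 + 10 = day 22.
Analysis has to wait for data cleaning (finishes day 22, plus 1-day gap → day 23); data collection (finishes day 10). The latest of these is day 23, so analysis runs day 23 to 23 + 5 = day 28.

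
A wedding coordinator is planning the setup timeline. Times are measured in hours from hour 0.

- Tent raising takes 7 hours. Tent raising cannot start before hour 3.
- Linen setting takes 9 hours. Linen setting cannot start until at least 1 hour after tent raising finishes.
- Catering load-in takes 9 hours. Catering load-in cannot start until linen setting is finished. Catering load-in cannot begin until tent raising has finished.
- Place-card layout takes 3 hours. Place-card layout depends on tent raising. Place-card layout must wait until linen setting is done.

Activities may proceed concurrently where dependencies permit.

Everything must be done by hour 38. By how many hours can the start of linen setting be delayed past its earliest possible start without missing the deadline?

Tent raising waits on its own release at hour 3, so it starts at hour 3 and finishes at 3 + 7 = hour 10.
Linen setting waits on tent raising (finishes hour 10, plus 1-hour gap → hour 11), so it starts at hour 11 and finishes at 11 + 9 = hour 20.

Working backward from the deadline:
Nothing follows catering load-in; the deadline of hour 38 is its only limit. It must start by 38 − 9 = hour 29.
Place-card layout has no dependents, so it just needs to finish by hour 38. Starting by 38 − 3 = hour 35 achieves that.
For linen setting: catering load-in (must start by hour 29); place-card layout (must start by hour 35). The most restrictive is hour 29; with a 9-hour duration, linen setting must start by hour 20.
So linen setting can start as early as hour 11 and as late as hour 20, giving 20 − 11 = 9 hours of slack.

9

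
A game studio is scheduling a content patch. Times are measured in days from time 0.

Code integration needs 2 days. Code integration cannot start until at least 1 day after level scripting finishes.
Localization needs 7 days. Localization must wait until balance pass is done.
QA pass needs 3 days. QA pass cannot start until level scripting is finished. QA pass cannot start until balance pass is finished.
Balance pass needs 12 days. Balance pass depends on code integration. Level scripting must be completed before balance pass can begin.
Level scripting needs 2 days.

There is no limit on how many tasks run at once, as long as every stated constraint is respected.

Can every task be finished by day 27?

Yes

Nothing blocks level scripting, so it runs from day 0 to day 2.
After level scripting (finishes day 2, plus 1-day gap → day 3), code integration can start at day 3 and finishes at day 5.
Balance pass needs all of code integration (finishes day 5); level scripting (finishes day 2). That puts its earliest start at day 5; it finishes at 5 + 12 = day 17.
QA pass needs all of level scripting (finishes day 2); balance pass (finishes day 17). That puts its earliest start at day 17; it finishes at 17 + 3 = day 20.
After balance pass (finishes day 17), localization can start at day 17 and finishes at day 24.
Every task is finished by day 24, which is no later than the deadline of 27, so the schedule is feasible.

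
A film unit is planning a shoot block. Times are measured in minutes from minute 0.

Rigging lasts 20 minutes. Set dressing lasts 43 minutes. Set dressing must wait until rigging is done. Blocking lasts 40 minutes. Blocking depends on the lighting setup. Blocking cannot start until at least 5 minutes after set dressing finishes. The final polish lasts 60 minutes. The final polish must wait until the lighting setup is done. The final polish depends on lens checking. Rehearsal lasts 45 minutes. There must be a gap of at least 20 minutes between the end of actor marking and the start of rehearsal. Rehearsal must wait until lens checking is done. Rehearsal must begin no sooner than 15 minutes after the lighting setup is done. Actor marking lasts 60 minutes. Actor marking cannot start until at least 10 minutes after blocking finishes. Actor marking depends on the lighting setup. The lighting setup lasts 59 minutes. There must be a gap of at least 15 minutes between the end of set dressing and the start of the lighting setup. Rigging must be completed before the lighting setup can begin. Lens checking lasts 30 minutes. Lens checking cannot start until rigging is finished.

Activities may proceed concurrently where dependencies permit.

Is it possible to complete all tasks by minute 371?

Rigging has no prerequisites, so it starts at minute 0 and finishes at minute 20.
After rigging (finishes minute 20), lens checking can start at minute 20 and finishes at minute 50.
Set dressing cannot begin until rigging (finishes minute 20). It runs from minute 20 to 20 + 43 = minute 63.
The lighting setup needs all of set dressing (finishes minute 63, plus 15-minute gap → minute 78); rigging (finishes minute 20). That puts its earliest start at minute 78; it finishes at 78 + 59 = minute 137.
The final polish cannot start until the lighting setup (finishes minute 137); lens checking (finishes minute 50). The controlling bound is minute 137, so the final polish finishes at 137 + 60 = minute 197.
Blocking cannot start until the lighting setup (finishes minute 137); set dressing (finishes minute 63, plus 5-minute gap → minute 68). The controlling bound is minute 137, so blocking finishes at 137 + 40 = minute 177.
Actor marking has to wait for blocking (finishes minute 177, plus 10-minute gap → minute 187); the lighting setup (finishes minute 137). The latest of these is minute 187, so actor marking runs minute 187 to 187 + 60 = minute 247.
Rehearsal has to wait for actor marking (finishes minute 247, plus 20-minute gap → minute 267); lens checking (finishes minute 50); the lighting setup (finishes minute 137, plus 15-minute gap → minute 152). The latest of these is minute 267, so rehearsal runs minute 267 to 267 + 45 = minute 312.
Every task is finished by minute 312, which is no later than the deadline of 371, so the schedule is feasible.

Yes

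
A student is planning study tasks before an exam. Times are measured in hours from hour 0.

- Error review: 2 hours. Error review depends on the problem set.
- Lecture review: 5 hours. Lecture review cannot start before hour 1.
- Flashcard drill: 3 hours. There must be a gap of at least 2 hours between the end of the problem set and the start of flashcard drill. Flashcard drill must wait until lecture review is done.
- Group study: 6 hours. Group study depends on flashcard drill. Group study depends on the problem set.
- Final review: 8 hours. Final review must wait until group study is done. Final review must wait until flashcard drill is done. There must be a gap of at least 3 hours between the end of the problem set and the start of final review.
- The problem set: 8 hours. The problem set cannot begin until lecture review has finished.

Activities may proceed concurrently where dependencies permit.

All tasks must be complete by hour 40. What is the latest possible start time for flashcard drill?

Nothing follows final review; the deadline of hour 40 is its only limit. It must start by 40 − 8 = hour 32.
Since final review (must start by hour 32) depends on it, group study must finish by hour 32. Backing off its 6-hour duration gives a latest start of hour 26.
For flashcard drill: group study (must start by hour 26); final review (must start by hour 32). The most restrictive is hour 26; with a 3-hour duration, flashcard drill must start by hour 23.

23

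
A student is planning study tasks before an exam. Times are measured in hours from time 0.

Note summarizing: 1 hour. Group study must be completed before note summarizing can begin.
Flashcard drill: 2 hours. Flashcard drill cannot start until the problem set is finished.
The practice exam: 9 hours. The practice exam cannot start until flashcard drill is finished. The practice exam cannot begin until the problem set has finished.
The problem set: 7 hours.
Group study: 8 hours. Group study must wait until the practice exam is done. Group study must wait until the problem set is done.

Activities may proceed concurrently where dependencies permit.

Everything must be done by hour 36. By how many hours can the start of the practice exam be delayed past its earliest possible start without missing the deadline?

9

Nothing blocks the problem set, so it runs from hour 0 to hour 7.
Flashcard drill cannot begin until the problem set (finishes hour 7). It runs from hour 7 to 7 + 2 = hour 9.
The practice exam cannot start until flashcard drill (finishes hour 9); the problem set (finishes hour 7). The controlling bound is hour 9, so the practice exam finishes at 9 + 9 = hour 18.

Working backward from the deadline:
Note summarizing must finish by hour 36; it takes 1 hour, so it must start by 36 − 1 = hour 35.
Group study must finish before note summarizing (must start by hour 35). With an 8-hour duration, group study must start by 35 − 8 = hour 27.
The practice exam must finish before group study (must start by hour 27). With a 9-hour duration, the practice exam must start by 27 − 9 = hour 18.
So the practice exam can start as early as hour 9 and as late as hour 18, giving 18 − 9 = 9 hours of slack.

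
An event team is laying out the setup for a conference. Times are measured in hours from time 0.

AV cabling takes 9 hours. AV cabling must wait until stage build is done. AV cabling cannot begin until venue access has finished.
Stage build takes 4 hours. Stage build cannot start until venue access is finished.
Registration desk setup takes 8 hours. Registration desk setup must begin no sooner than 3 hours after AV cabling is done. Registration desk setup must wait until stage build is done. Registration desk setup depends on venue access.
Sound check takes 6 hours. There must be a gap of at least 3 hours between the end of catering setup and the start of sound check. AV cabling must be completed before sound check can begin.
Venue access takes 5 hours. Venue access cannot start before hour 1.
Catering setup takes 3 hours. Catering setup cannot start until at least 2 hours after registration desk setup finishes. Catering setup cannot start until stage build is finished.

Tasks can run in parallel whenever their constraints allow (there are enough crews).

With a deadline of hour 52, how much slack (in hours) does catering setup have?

Venue access waits on its own release at hour 1, so it starts at hour 1 and finishes at 1 + 5 = hour 6.
Stage build waits on venue access (finishes hour 6), so it starts at hour 6 and finishes at 6 + 4 = hour 10.
AV cabling needs all of stage build (finishes hour 10); venue access (finishes hour 6). That puts its earliest start at hour 10; it finishes at 10 + 9 = hour 19.
Registration desk setup cannot start until AV cabling (finishes hour 19, plus 3-hour gap → hour 22); stage build (finishes hour 10); venue access (finishes hour 6). The controlling bound is hour 22, so registration desk setup finishes at 22 + 8 = hour 30.
For catering setup: registration desk setup (finishes hour 30, plus 2-hour gap → hour 32); stage build (finishes hour 10). Taking the maximum gives a start of hour 32, and it finishes at 32 + 3 = hour 35.

Working backward from the deadline:
To finish by hour 52, sound check (duration 6) must start no later than hour 46.
Catering setup has to be done before sound check (must start by hour 46, minus 3-hour gap → hour 43). That means finishing by hour 43, i.e. starting by 43 − 3 = hour 40.
So catering setup can start as early as hour 32 and as late as hour 40, giving 40 − 32 = 8 hours of slack.

8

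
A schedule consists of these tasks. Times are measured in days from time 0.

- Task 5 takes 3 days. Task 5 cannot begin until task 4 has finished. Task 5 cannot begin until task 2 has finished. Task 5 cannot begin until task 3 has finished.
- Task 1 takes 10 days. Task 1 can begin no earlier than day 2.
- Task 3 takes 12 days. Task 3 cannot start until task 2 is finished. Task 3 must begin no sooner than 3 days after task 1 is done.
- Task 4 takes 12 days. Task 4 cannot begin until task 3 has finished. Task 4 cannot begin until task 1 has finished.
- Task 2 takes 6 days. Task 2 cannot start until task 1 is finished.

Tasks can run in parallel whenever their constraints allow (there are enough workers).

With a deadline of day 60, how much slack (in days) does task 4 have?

Task 1 waits on its own release at day 2, so it starts at day 2 and finishes at 2 + 10 = day 12.
Task 2 cannot begin until task 1 (finishes day 12). It runs from day 12 to 12 + 6 = day 18.
Task 3 needs all of task 2 (finishes day 18); task 1 (finishes day 12, plus 3-day gap → day 15). That puts its earliest start at day 18; it finishes at 18 + 12 = day 30.
Task 4 needs all of task 3 (finishes day 30); task 1 (finishes day 12). That puts its earliest start at day 30; it finishes at 30 + 12 = day 42.

Working backward from the deadline:
Nothing follows task 5; the deadline of day 60 is its only limit. It must start by 60 − 3 = day 57.
Task 4 must finish before task 5 (must start by day 57). With a 12-day duration, task 4 must start by 57 − 12 = day 45.
So task 4 can start as early as day 30 and as late as day 45, giving 45 − 30 = 15 days of slack.

15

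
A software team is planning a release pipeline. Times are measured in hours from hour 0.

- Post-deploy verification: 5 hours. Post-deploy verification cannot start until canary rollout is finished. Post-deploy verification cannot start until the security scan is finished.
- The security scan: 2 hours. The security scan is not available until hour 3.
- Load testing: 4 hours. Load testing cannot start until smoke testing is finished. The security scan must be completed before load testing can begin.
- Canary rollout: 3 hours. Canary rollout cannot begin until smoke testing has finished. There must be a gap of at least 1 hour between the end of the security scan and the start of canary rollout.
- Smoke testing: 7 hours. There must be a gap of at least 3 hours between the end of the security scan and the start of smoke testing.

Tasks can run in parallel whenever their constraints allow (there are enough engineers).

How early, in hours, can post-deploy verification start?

18

The security scan cannot begin until its own release at hour 3. It runs from hour 3 to 3 + 2 = hour 5.
After the security scan (finishes hour 5, plus 3-hour gap → hour 8), smoke testing can start at hour 8 and finishes at hour 15.
Canary rollout has to wait for smoke testing (finishes hour 15); the security scan (finishes hour 5, plus 1-hour gap → hour 6). The latest of these is hour 15, so canary rollout runs hour 15 to 15 + 3 = hour 18.
Post-deploy verification waits on canary rollout (finishes hour 18); the security scan (finishes hour 5). The latest of these is hour 18, which is the earliest post-deploy verification can start.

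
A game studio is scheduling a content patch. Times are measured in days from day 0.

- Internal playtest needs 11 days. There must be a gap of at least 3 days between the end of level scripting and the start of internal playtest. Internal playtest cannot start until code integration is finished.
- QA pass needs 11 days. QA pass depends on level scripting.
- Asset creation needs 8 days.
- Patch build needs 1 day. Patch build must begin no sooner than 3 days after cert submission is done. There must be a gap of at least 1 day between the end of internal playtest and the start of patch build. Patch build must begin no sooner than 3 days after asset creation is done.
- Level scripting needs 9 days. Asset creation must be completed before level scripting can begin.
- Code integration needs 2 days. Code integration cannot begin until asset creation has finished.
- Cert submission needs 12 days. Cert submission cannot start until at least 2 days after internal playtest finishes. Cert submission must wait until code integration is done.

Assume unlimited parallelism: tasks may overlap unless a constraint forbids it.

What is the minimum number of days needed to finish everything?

49

Asset creation can start immediately at day 0; it finishes at day 8.
After asset creation (finishes day 8), code integration can start at day 8 and finishes at day 10.
After asset creation (finishes day 8), level scripting can start at day 8 and finishes at day 17.
QA pass cannot begin until level scripting (finishes day 17). It runs from day 17 to 17 + 11 = day 28.
For internal playtest: level scripting (finishes day 17, plus 3-day gap → day 20); code integration (finishes day 10). Taking the maximum gives a start of day 20, and it finishes at 20 + 11 = day 31.
Cert submission needs all of internal playtest (finishes day 31, plus 2-day gap → day 33); code integration (finishes day 10). That puts its earliest start at day 33; it finishes at 33 + 12 = day 45.
For patch build: cert submission (finishes day 45, plus 3-day gap → day 48); internal playtest (finishes day 31, plus 1-day gap → day 32); asset creation (finishes day 8, plus 3-day gap → day 11). Taking the maximum gives a start of day 48, and it finishes at 48 + 1 = day 49.
All tasks are finished once the last one completes. Finish times: Asset creation at 8, Level scripting at 17, Code integration at 10, Internal playtest at 31, QA pass at 28, Cert submission at 45, Patch build at 49. The latest is day 49.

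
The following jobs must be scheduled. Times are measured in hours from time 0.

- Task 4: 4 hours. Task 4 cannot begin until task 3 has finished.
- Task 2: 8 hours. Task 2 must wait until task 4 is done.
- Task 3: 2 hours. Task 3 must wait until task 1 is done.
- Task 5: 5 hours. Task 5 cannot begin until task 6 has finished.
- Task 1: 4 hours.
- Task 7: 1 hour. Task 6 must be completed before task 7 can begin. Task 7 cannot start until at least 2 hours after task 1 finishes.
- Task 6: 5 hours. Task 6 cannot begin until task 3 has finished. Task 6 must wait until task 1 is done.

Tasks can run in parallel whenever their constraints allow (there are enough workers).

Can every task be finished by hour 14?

No

Task 1 can start immediately at hour 0; it finishes at hour 4.
Task 3 cannot begin until task 1 (finishes hour 4). It runs from hour 4 to 4 + 2 = hour 6.
Task 6 cannot start until task 3 (finishes hour 6); task 1 (finishes hour 4). The controlling bound is hour 6, so task 6 finishes at 6 + 5 = hour 11.
Task 7 cannot start until task 6 (finishes hour 11); task 1 (finishes hour 4, plus 2-hour gap → hour 6). The controlling bound is hour 11, so task 7 finishes at 11 + 1 = hour 12.
After task 6 (finishes hour 11), task 5 can start at hour 11 and finishes at hour 16.
After task 3 (finishes hour 6), task 4 can start at hour 6 and finishes at hour 10.
After task 4 (finishes hour 10), task 2 can start at hour 10 and finishes at hour 18.
The earliest everything can be done is hour 18, which is after the deadline of 14, so it is not possible.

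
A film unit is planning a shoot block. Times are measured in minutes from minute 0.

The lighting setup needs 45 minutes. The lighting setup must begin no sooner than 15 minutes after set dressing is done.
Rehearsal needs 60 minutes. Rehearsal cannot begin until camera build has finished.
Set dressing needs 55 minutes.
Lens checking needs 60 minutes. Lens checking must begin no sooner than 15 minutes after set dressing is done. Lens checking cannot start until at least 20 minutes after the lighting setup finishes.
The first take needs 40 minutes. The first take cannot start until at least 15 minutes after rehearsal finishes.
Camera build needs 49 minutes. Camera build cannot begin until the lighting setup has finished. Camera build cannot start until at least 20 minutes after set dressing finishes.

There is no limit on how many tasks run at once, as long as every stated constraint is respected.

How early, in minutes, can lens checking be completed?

195

Set dressing can start immediately at minute 0; it finishes at minute 55.
The lighting setup cannot begin until set dressing (finishes minute 55, plus 15-minute gap → minute 70). It runs from minute 70 to 70 + 45 = minute 115.
Lens checking has to wait for set dressing (finishes minute 55, plus 15-minute gap → minute 70); the lighting setup (finishes minute 115, plus 20-minute gap → minute 135). The latest of these is minute 135, so lens checking runs minute 135 to 135 + 60 = minute 195.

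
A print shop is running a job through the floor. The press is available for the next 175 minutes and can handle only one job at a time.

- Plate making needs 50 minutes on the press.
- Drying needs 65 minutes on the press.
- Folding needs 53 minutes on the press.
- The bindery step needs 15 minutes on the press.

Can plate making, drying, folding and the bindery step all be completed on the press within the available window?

Running back to back, the jobs need 50 + 65 + 53 + 15 = 183 minutes on the press.
Since 183 > 175, they cannot all fit.

No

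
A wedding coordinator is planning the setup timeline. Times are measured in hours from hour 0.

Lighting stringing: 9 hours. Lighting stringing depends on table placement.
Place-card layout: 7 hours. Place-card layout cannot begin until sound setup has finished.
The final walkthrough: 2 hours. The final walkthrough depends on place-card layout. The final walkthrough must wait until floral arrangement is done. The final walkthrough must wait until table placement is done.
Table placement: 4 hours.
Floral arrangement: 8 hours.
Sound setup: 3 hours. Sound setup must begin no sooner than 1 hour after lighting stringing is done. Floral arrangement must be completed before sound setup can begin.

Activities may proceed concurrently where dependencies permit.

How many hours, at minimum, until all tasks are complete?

Floral arrangement can start immediately at hour 0; it finishes at hour 8.
Table placement can start immediately at hour 0; it finishes at hour 4.
Lighting stringing waits on table placement (finishes hour 4), so it starts at hour 4 and finishes at 4 + 9 = hour 13.
For sound setup: lighting stringing (finishes hour 13, plus 1-hour gap → hour 14); floral arrangement (finishes hour 8). Taking the maximum gives a start of hour 14, and it finishes at 14 + 3 = hour 17.
After sound setup (finishes hour 17), place-card layout can start at hour 17 and finishes at hour 24.
The final walkthrough needs all of place-card layout (finishes hour 24); floral arrangement (finishes hour 8); table placement (finishes hour 4). That puts its earliest start at hour 24; it finishes at 24 + 2 = hour 26.
All tasks are finished once the last one completes. Finish times: Table placement at 4, Floral arrangement at 8, Lighting stringing at 13, Sound setup at 17, Place-card layout at 24, The final walkthrough at 26. The latest is hour 26.

26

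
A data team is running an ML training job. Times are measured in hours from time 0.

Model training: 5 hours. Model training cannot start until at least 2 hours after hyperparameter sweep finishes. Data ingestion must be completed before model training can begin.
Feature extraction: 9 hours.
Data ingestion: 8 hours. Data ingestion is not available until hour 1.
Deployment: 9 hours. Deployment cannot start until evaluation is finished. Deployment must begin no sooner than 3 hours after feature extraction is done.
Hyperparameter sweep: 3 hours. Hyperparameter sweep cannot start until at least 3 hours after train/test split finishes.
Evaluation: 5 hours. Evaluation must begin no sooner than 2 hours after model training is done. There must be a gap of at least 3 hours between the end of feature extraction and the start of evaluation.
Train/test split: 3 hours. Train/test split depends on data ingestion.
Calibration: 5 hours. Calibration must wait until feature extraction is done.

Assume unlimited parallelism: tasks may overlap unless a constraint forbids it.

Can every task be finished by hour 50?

Yes

Feature extraction can start immediately at hour 0; it finishes at hour 9.
Calibration cannot begin until feature extraction (finishes hour 9). It runs from hour 9 to 9 + 5 = hour 14.
Data ingestion waits on its own release at hour 1, so it starts at hour 1 and finishes at 1 + 8 = hour 9.
Train/test split waits on data ingestion (finishes hour 9), so it starts at hour 9 and finishes at 9 + 3 = hour 12.
After train/test split (finishes hour 12, plus 3-hour gap → hour 15), hyperparameter sweep can start at hour 15 and finishes at hour 18.
For model training: hyperparameter sweep (finishes hour 18, plus 2-hour gap → hour 20); data ingestion (finishes hour 9). Taking the maximum gives a start of hour 20, and it finishes at 20 + 5 = hour 25.
For evaluation: model training (finishes hour 25, plus 2-hour gap → hour 27); feature extraction (finishes hour 9, plus 3-hour gap → hour 12). Taking the maximum gives a start of hour 27, and it finishes at 27 + 5 = hour 32.
Deployment has to wait for evaluation (finishes hour 32); feature extraction (finishes hour 9, plus 3-hour gap → hour 12). The latest of these is hour 32, so deployment runs hour 32 to 32 + 9 = hour 41.
Every task is finished by hour 41, which is no later than the deadline of 50, so the schedule is feasible.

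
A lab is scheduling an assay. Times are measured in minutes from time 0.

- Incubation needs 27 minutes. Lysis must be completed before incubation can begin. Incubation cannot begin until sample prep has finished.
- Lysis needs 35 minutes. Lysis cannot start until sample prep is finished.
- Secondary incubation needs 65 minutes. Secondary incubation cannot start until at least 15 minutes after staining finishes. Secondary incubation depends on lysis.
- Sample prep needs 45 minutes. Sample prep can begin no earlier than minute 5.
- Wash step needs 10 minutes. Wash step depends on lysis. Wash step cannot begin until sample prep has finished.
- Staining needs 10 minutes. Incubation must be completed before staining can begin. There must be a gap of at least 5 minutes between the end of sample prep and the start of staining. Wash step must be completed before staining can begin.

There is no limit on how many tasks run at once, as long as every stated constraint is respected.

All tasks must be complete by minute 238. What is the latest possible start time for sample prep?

Secondary incubation has no dependents, so it just needs to finish by minute 238. Starting by 238 − 65 = minute 173 achieves that.
Staining feeds into secondary incubation (must start by minute 173, minus 15-minute gap → minute 158); so staining must finish by minute 158 and therefore start by minute 148.
Since staining (must start by minute 148) depends on it, incubation must finish by minute 148. Backing off its 27-minute duration gives a latest start of minute 121.
Wash step must finish before staining (must start by minute 148). With a 10-minute duration, wash step must start by 148 − 10 = minute 138.
Lysis feeds incubation (must start by minute 121); wash step (must start by minute 138); secondary incubation (must start by minute 173). Taking the minimum, lysis must finish by minute 121 and start by 121 − 35 = minute 86.
Sample prep feeds lysis (must start by minute 86); incubation (must start by minute 121); wash step (must start by minute 138); staining (must start by minute 148, minus 5-minute gap → minute 143). Taking the minimum, sample prep must finish by minute 86 and start by 86 − 45 = minute 41.

41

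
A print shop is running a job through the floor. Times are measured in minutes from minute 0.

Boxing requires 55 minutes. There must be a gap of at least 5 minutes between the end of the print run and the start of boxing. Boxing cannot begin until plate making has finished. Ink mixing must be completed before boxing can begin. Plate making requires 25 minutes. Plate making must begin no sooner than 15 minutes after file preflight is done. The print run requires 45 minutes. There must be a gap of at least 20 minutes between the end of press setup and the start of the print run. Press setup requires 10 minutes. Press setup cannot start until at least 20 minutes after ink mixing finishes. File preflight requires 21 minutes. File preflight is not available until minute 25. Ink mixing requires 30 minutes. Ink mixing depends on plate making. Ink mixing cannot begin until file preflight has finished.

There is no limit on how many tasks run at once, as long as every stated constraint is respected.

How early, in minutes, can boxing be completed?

File preflight cannot begin until its own release at minute 25. It runs from minute 25 to 25 + 21 = minute 46.
Plate making waits on file preflight (finishes minute 46, plus 15-minute gap → minute 61), so it starts at minute 61 and finishes at 61 + 25 = minute 86.
Ink mixing has to wait for plate making (finishes minute 86); file preflight (finishes minute 46). The latest of these is minute 86, so ink mixing runs minute 86 to 86 + 30 = minute 116.
Press setup cannot begin until ink mixing (finishes minute 116, plus 20-minute gap → minute 136). It runs from minute 136 to 136 + 10 = minute 146.
After press setup (finishes minute 146, plus 20-minute gap → minute 166), the print run can start at minute 166 and finishes at minute 211.
Boxing has to wait for the print run (finishes minute 211, plus 5-minute gap → minute 216); plate making (finishes minute 86); ink mixing (finishes minute 116). The latest of these is minute 216, so boxing runs minute 216 to 216 + 55 = minute 271.

271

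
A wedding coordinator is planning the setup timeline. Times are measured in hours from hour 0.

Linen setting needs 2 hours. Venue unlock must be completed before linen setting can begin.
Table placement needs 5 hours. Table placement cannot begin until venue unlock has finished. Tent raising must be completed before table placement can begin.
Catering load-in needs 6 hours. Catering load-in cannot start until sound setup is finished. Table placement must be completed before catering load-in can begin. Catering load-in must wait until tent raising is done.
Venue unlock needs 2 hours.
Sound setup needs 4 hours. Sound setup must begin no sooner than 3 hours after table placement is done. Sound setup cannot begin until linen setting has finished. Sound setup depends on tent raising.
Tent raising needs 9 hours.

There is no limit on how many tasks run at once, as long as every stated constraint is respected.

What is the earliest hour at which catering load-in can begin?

Nothing blocks tent raising, so it runs from hour 0 to hour 9.
Venue unlock has no prerequisites, so it starts at hour 0 and finishes at hour 2.
Linen setting waits on venue unlock (finishes hour 2), so it starts at hour 2 and finishes at 2 + 2 = hour 4.
Table placement needs all of venue unlock (finishes hour 2); tent raising (finishes hour 9). That puts its earliest start at hour 9; it finishes at 9 + 5 = hour 14.
Sound setup needs all of table placement (finishes hour 14, plus 3-hour gap → hour 17); linen setting (finishes hour 4); tent raising (finishes hour 9). That puts its earliest start at hour 17; it finishes at 17 + 4 = hour 21.
Catering load-in waits on sound setup (finishes hour 21); table placement (finishes hour 14); tent raising (finishes hour 9). The latest of these is hour 21, which is the earliest catering load-in can start.

21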